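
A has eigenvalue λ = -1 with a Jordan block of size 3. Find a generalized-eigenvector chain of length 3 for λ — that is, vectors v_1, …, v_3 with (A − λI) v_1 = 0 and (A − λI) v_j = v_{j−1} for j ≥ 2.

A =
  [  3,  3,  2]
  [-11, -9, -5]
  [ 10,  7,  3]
A Jordan chain for λ = -1 of length 3:
v_1 = (3, -6, 3)ᵀ
v_2 = (4, -11, 10)ᵀ
v_3 = (1, 0, 0)ᵀ

Let N = A − (-1)·I. We want v_3 with N^3 v_3 = 0 but N^2 v_3 ≠ 0; then v_{j-1} := N · v_j for j = 3, …, 2.

Pick v_3 = (1, 0, 0)ᵀ.
Then v_2 = N · v_3 = (4, -11, 10)ᵀ.
Then v_1 = N · v_2 = (3, -6, 3)ᵀ.

Sanity check: (A − (-1)·I) v_1 = (0, 0, 0)ᵀ = 0. ✓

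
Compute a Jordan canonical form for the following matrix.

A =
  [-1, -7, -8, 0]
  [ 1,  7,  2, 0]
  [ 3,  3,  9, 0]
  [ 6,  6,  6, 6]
J_1(3) ⊕ J_2(6) ⊕ J_1(6)

The characteristic polynomial is
  det(x·I − A) = x^4 - 21*x^3 + 162*x^2 - 540*x + 648 = (x - 6)^3*(x - 3)

Eigenvalues and multiplicities (the geometric multiplicity of λ is n − rank(A − λI), which equals the number of Jordan blocks for λ):
  λ = 3: algebraic multiplicity = 1, geometric multiplicity = 1
  λ = 6: algebraic multiplicity = 3, geometric multiplicity = 2

Determining the block sizes for each eigenvalue:
  λ = 3: one block (gm = 1), so the single block has size am = 1 → block sizes [1]
  λ = 6: 2 blocks summing to 3 forces exactly one block of size 2 and the rest size 1 → block sizes [2, 1]

Assembling the blocks gives a Jordan form
J =
  [3, 0, 0, 0]
  [0, 6, 1, 0]
  [0, 0, 6, 0]
  [0, 0, 0, 6]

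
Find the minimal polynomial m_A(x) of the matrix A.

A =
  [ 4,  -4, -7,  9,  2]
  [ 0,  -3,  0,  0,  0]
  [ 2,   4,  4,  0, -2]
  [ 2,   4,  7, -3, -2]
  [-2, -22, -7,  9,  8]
x^3 - 7*x^2 - 6*x + 72

The characteristic polynomial is χ_A(x) = (x - 6)^2*(x - 4)*(x + 3)^2, so the eigenvalues are known. The minimal polynomial is
  m_A(x) = Π_λ (x − λ)^{k_λ}
where k_λ is the size of the *largest* Jordan block for λ (equivalently, the smallest k with (A − λI)^k v = 0 for every generalised eigenvector v of λ).

  λ = -3: largest Jordan block has size 1, contributing (x + 3)
  λ = 4: largest Jordan block has size 1, contributing (x − 4)
  λ = 6: largest Jordan block has size 1, contributing (x − 6)

So m_A(x) = (x - 6)*(x - 4)*(x + 3) = x^3 - 7*x^2 - 6*x + 72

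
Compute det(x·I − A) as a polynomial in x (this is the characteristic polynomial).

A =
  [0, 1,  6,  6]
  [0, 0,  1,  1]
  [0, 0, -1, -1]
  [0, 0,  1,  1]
x^4

Expanding det(x·I − A) (e.g. by cofactor expansion or by noting that A is similar to its Jordan form J, which has the same characteristic polynomial as A) gives
  χ_A(x) = x^4
which factors as x^4. The eigenvalues (with algebraic multiplicities) are λ = 0 with multiplicity 4.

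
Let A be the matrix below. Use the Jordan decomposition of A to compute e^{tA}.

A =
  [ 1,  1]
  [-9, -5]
e^{tA} =
  [3*t*exp(-2*t) + exp(-2*t), t*exp(-2*t)]
  [-9*t*exp(-2*t), -3*t*exp(-2*t) + exp(-2*t)]

Strategy: write A = P · J · P⁻¹ where J is a Jordan canonical form, so e^{tA} = P · e^{tJ} · P⁻¹, and e^{tJ} can be computed block-by-block.

A has Jordan form
J =
  [-2,  1]
  [ 0, -2]
(up to reordering of blocks).

Per-block formulas:
  For a 2×2 Jordan block J_2(-2): exp(t · J_2(-2)) = e^(-2t)·(I + t·N), where N is the 2×2 nilpotent shift.

After assembling e^{tJ} and conjugating by P, we get:

e^{tA} =
  [3*t*exp(-2*t) + exp(-2*t), t*exp(-2*t)]
  [-9*t*exp(-2*t), -3*t*exp(-2*t) + exp(-2*t)]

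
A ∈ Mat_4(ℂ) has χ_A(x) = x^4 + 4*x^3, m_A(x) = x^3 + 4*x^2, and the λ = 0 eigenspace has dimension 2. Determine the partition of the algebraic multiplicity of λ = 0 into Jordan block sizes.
Block sizes for λ = 0: [2, 1]

Step 1 — from the characteristic polynomial, algebraic multiplicity of λ = 0 is 3. From dim ker(A − (0)·I) = 2, there are exactly 2 Jordan blocks for λ = 0.
Step 2 — from the minimal polynomial, the factor (x − 0)^2 tells us the largest block for λ = 0 has size 2.
Step 3 — with total size 3, 2 blocks, and largest block 2, the block sizes (in nonincreasing order) are [2, 1].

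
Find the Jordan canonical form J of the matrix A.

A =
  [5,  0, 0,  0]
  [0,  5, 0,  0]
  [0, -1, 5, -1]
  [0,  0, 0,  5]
J_2(5) ⊕ J_1(5) ⊕ J_1(5)

The characteristic polynomial is
  det(x·I − A) = x^4 - 20*x^3 + 150*x^2 - 500*x + 625 = (x - 5)^4

Eigenvalues and multiplicities (the geometric multiplicity of λ is n − rank(A − λI), which equals the number of Jordan blocks for λ):
  λ = 5: algebraic multiplicity = 4, geometric multiplicity = 3

Determining the block sizes for each eigenvalue:
  λ = 5: 3 blocks summing to 4 forces exactly one block of size 2 and the rest size 1 → block sizes [2, 1, 1]

Assembling the blocks gives a Jordan form
J =
  [5, 1, 0, 0]
  [0, 5, 0, 0]
  [0, 0, 5, 0]
  [0, 0, 0, 5]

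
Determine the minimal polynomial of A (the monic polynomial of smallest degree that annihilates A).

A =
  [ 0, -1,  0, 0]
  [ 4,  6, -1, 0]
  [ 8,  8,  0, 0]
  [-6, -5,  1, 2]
x^3 - 6*x^2 + 12*x - 8

The characteristic polynomial is χ_A(x) = (x - 2)^4, so the eigenvalues are known. The minimal polynomial is
  m_A(x) = Π_λ (x − λ)^{k_λ}
where k_λ is the size of the *largest* Jordan block for λ (equivalently, the smallest k with (A − λI)^k v = 0 for every generalised eigenvector v of λ).

  λ = 2: largest Jordan block has size 3, contributing (x − 2)^3

So m_A(x) = (x - 2)^3 = x^3 - 6*x^2 + 12*x - 8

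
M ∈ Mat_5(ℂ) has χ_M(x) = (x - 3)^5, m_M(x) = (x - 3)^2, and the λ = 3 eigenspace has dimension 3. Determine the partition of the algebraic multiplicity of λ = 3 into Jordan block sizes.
Block sizes for λ = 3: [2, 2, 1]

Step 1 — from the characteristic polynomial, algebraic multiplicity of λ = 3 is 5. From dim ker(M − (3)·I) = 3, there are exactly 3 Jordan blocks for λ = 3.
Step 2 — from the minimal polynomial, the factor (x − 3)^2 tells us the largest block for λ = 3 has size 2.
Step 3 — with total size 5, 3 blocks, and largest block 2, the block sizes (in nonincreasing order) are [2, 2, 1].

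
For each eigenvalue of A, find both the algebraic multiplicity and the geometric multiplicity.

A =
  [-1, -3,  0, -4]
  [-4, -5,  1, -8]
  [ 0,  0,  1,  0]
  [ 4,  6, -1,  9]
λ = 1: alg = 4, geom = 2

Step 1 — factor the characteristic polynomial to read off the algebraic multiplicities:
  χ_A(x) = (x - 1)^4

Step 2 — compute geometric multiplicities via the rank-nullity identity g(λ) = n − rank(A − λI):
  rank(A − (1)·I) = 2, so dim ker(A − (1)·I) = n − 2 = 2

Summary:
  λ = 1: algebraic multiplicity = 4, geometric multiplicity = 2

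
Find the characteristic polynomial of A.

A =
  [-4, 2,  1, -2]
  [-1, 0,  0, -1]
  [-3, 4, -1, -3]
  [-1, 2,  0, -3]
x^4 + 8*x^3 + 24*x^2 + 32*x + 16

Expanding det(x·I − A) (e.g. by cofactor expansion or by noting that A is similar to its Jordan form J, which has the same characteristic polynomial as A) gives
  χ_A(x) = x^4 + 8*x^3 + 24*x^2 + 32*x + 16
which factors as (x + 2)^4. The eigenvalues (with algebraic multiplicities) are λ = -2 with multiplicity 4.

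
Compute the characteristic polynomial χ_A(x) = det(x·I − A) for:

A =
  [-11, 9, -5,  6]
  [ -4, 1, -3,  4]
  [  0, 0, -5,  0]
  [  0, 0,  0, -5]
x^4 + 20*x^3 + 150*x^2 + 500*x + 625

Expanding det(x·I − A) (e.g. by cofactor expansion or by noting that A is similar to its Jordan form J, which has the same characteristic polynomial as A) gives
  χ_A(x) = x^4 + 20*x^3 + 150*x^2 + 500*x + 625
which factors as (x + 5)^4. The eigenvalues (with algebraic multiplicities) are λ = -5 with multiplicity 4.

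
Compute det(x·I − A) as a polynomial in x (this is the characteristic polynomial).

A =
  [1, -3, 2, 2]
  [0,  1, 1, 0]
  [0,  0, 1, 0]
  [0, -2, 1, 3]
x^4 - 6*x^3 + 12*x^2 - 10*x + 3

Expanding det(x·I − A) (e.g. by cofactor expansion or by noting that A is similar to its Jordan form J, which has the same characteristic polynomial as A) gives
  χ_A(x) = x^4 - 6*x^3 + 12*x^2 - 10*x + 3
which factors as (x - 3)*(x - 1)^3. The eigenvalues (with algebraic multiplicities) are λ = 1 with multiplicity 3, λ = 3 with multiplicity 1.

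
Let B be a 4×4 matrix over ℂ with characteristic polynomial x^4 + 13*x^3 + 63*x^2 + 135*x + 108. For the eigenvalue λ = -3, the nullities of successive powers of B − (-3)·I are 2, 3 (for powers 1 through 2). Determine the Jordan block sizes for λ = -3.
Block sizes for λ = -3: [2, 1]

From the dimensions of kernels of powers, the number of Jordan blocks of size at least j is d_j − d_{j−1} where d_j = dim ker(N^j) (with d_0 = 0). Computing the differences gives [2, 1].
The number of blocks of size exactly k is (#blocks of size ≥ k) − (#blocks of size ≥ k + 1), so the partition is: 1 block(s) of size 1, 1 block(s) of size 2.
In nonincreasing order the block sizes are [2, 1].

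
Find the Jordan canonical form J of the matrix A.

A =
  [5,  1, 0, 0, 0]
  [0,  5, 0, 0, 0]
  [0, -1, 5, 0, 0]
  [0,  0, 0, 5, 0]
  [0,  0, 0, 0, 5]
J_2(5) ⊕ J_1(5) ⊕ J_1(5) ⊕ J_1(5)

The characteristic polynomial is
  det(x·I − A) = x^5 - 25*x^4 + 250*x^3 - 1250*x^2 + 3125*x - 3125 = (x - 5)^5

Eigenvalues and multiplicities (the geometric multiplicity of λ is n − rank(A − λI), which equals the number of Jordan blocks for λ):
  λ = 5: algebraic multiplicity = 5, geometric multiplicity = 4

Determining the block sizes for each eigenvalue:
  λ = 5: 4 blocks summing to 5 forces exactly one block of size 2 and the rest size 1 → block sizes [2, 1, 1, 1]

Assembling the blocks gives a Jordan form
J =
  [5, 1, 0, 0, 0]
  [0, 5, 0, 0, 0]
  [0, 0, 5, 0, 0]
  [0, 0, 0, 5, 0]
  [0, 0, 0, 0, 5]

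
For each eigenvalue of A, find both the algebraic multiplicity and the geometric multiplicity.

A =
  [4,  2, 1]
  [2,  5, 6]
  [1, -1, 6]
λ = 5: alg = 3, geom = 1

Step 1 — factor the characteristic polynomial to read off the algebraic multiplicities:
  χ_A(x) = (x - 5)^3

Step 2 — compute geometric multiplicities via the rank-nullity identity g(λ) = n − rank(A − λI):
  rank(A − (5)·I) = 2, so dim ker(A − (5)·I) = n − 2 = 1

Summary:
  λ = 5: algebraic multiplicity = 3, geometric multiplicity = 1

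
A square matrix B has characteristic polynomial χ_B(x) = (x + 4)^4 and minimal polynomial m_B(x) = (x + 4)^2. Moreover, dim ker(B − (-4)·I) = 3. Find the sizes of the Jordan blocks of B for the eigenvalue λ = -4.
Block sizes for λ = -4: [2, 1, 1]

Step 1 — from the characteristic polynomial, algebraic multiplicity of λ = -4 is 4. From dim ker(B − (-4)·I) = 3, there are exactly 3 Jordan blocks for λ = -4.
Step 2 — from the minimal polynomial, the factor (x + 4)^2 tells us the largest block for λ = -4 has size 2.
Step 3 — with total size 4, 3 blocks, and largest block 2, the block sizes (in nonincreasing order) are [2, 1, 1].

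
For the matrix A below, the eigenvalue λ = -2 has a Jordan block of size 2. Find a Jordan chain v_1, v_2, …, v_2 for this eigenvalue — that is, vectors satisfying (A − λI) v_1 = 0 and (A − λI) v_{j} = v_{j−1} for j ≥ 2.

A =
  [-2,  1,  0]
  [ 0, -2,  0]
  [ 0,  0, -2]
A Jordan chain for λ = -2 of length 2:
v_1 = (1, 0, 0)ᵀ
v_2 = (0, 1, 0)ᵀ

Let N = A − (-2)·I. We want v_2 with N^2 v_2 = 0 but N^1 v_2 ≠ 0; then v_{j-1} := N · v_j for j = 2, …, 2.

Pick v_2 = (0, 1, 0)ᵀ.
Then v_1 = N · v_2 = (1, 0, 0)ᵀ.

Sanity check: (A − (-2)·I) v_1 = (0, 0, 0)ᵀ = 0. ✓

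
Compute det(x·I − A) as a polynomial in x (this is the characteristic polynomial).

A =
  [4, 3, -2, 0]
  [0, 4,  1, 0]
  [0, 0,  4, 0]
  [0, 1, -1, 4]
x^4 - 16*x^3 + 96*x^2 - 256*x + 256

Expanding det(x·I − A) (e.g. by cofactor expansion or by noting that A is similar to its Jordan form J, which has the same characteristic polynomial as A) gives
  χ_A(x) = x^4 - 16*x^3 + 96*x^2 - 256*x + 256
which factors as (x - 4)^4. The eigenvalues (with algebraic multiplicities) are λ = 4 with multiplicity 4.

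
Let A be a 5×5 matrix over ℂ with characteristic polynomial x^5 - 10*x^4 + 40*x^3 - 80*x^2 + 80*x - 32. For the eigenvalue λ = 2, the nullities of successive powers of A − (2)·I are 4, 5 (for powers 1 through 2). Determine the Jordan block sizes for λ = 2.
Block sizes for λ = 2: [2, 1, 1, 1]

From the dimensions of kernels of powers, the number of Jordan blocks of size at least j is d_j − d_{j−1} where d_j = dim ker(N^j) (with d_0 = 0). Computing the differences gives [4, 1].
The number of blocks of size exactly k is (#blocks of size ≥ k) − (#blocks of size ≥ k + 1), so the partition is: 3 block(s) of size 1, 1 block(s) of size 2.
In nonincreasing order the block sizes are [2, 1, 1, 1].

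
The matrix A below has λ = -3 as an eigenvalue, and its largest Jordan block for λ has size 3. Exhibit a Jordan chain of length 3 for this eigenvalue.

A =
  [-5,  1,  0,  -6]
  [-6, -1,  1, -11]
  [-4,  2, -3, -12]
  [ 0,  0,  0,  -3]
A Jordan chain for λ = -3 of length 3:
v_1 = (-2, -4, -4, 0)ᵀ
v_2 = (-2, -6, -4, 0)ᵀ
v_3 = (1, 0, 0, 0)ᵀ

Let N = A − (-3)·I. We want v_3 with N^3 v_3 = 0 but N^2 v_3 ≠ 0; then v_{j-1} := N · v_j for j = 3, …, 2.

Pick v_3 = (1, 0, 0, 0)ᵀ.
Then v_2 = N · v_3 = (-2, -6, -4, 0)ᵀ.
Then v_1 = N · v_2 = (-2, -4, -4, 0)ᵀ.

Sanity check: (A − (-3)·I) v_1 = (0, 0, 0, 0)ᵀ = 0. ✓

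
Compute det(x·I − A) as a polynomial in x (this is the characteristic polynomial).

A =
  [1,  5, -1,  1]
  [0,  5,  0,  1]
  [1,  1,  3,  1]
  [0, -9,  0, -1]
x^4 - 8*x^3 + 24*x^2 - 32*x + 16

Expanding det(x·I − A) (e.g. by cofactor expansion or by noting that A is similar to its Jordan form J, which has the same characteristic polynomial as A) gives
  χ_A(x) = x^4 - 8*x^3 + 24*x^2 - 32*x + 16
which factors as (x - 2)^4. The eigenvalues (with algebraic multiplicities) are λ = 2 with multiplicity 4.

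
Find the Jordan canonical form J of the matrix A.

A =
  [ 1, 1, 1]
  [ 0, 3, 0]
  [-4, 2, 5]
J_2(3) ⊕ J_1(3)

The characteristic polynomial is
  det(x·I − A) = x^3 - 9*x^2 + 27*x - 27 = (x - 3)^3

Eigenvalues and multiplicities (the geometric multiplicity of λ is n − rank(A − λI), which equals the number of Jordan blocks for λ):
  λ = 3: algebraic multiplicity = 3, geometric multiplicity = 2

Determining the block sizes for each eigenvalue:
  λ = 3: 2 blocks summing to 3 forces exactly one block of size 2 and the rest size 1 → block sizes [2, 1]

Assembling the blocks gives a Jordan form
J =
  [3, 1, 0]
  [0, 3, 0]
  [0, 0, 3]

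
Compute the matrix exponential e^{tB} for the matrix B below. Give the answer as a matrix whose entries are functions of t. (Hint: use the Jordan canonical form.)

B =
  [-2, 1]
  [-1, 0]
e^{tB} =
  [-t*exp(-t) + exp(-t), t*exp(-t)]
  [-t*exp(-t), t*exp(-t) + exp(-t)]

Strategy: write B = P · J · P⁻¹ where J is a Jordan canonical form, so e^{tB} = P · e^{tJ} · P⁻¹, and e^{tJ} can be computed block-by-block.

B has Jordan form
J =
  [-1,  1]
  [ 0, -1]
(up to reordering of blocks).

Per-block formulas:
  For a 2×2 Jordan block J_2(-1): exp(t · J_2(-1)) = e^(-1t)·(I + t·N), where N is the 2×2 nilpotent shift.

After assembling e^{tJ} and conjugating by P, we get:

e^{tB} =
  [-t*exp(-t) + exp(-t), t*exp(-t)]
  [-t*exp(-t), t*exp(-t) + exp(-t)]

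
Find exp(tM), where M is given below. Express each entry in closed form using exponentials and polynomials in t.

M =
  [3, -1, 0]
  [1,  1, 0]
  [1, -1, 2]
e^{tM} =
  [t*exp(2*t) + exp(2*t), -t*exp(2*t), 0]
  [t*exp(2*t), -t*exp(2*t) + exp(2*t), 0]
  [t*exp(2*t), -t*exp(2*t), exp(2*t)]

Strategy: write M = P · J · P⁻¹ where J is a Jordan canonical form, so e^{tM} = P · e^{tJ} · P⁻¹, and e^{tJ} can be computed block-by-block.

M has Jordan form
J =
  [2, 1, 0]
  [0, 2, 0]
  [0, 0, 2]
(up to reordering of blocks).

Per-block formulas:
  For a 2×2 Jordan block J_2(2): exp(t · J_2(2)) = e^(2t)·(I + t·N), where N is the 2×2 nilpotent shift.
  For a 1×1 block at λ = 2: exp(t · [2]) = [e^(2t)].

After assembling e^{tJ} and conjugating by P, we get:

e^{tM} =
  [t*exp(2*t) + exp(2*t), -t*exp(2*t), 0]
  [t*exp(2*t), -t*exp(2*t) + exp(2*t), 0]
  [t*exp(2*t), -t*exp(2*t), exp(2*t)]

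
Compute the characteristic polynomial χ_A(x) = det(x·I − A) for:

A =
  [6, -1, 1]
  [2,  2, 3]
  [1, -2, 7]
x^3 - 15*x^2 + 75*x - 125

Expanding det(x·I − A) (e.g. by cofactor expansion or by noting that A is similar to its Jordan form J, which has the same characteristic polynomial as A) gives
  χ_A(x) = x^3 - 15*x^2 + 75*x - 125
which factors as (x - 5)^3. The eigenvalues (with algebraic multiplicities) are λ = 5 with multiplicity 3.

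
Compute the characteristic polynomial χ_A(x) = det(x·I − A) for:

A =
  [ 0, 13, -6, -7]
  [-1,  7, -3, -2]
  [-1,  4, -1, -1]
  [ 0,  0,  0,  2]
x^4 - 8*x^3 + 24*x^2 - 32*x + 16

Expanding det(x·I − A) (e.g. by cofactor expansion or by noting that A is similar to its Jordan form J, which has the same characteristic polynomial as A) gives
  χ_A(x) = x^4 - 8*x^3 + 24*x^2 - 32*x + 16
which factors as (x - 2)^4. The eigenvalues (with algebraic multiplicities) are λ = 2 with multiplicity 4.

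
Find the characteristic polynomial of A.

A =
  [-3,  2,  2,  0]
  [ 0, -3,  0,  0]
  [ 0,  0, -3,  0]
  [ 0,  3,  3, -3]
x^4 + 12*x^3 + 54*x^2 + 108*x + 81

Expanding det(x·I − A) (e.g. by cofactor expansion or by noting that A is similar to its Jordan form J, which has the same characteristic polynomial as A) gives
  χ_A(x) = x^4 + 12*x^3 + 54*x^2 + 108*x + 81
which factors as (x + 3)^4. The eigenvalues (with algebraic multiplicities) are λ = -3 with multiplicity 4.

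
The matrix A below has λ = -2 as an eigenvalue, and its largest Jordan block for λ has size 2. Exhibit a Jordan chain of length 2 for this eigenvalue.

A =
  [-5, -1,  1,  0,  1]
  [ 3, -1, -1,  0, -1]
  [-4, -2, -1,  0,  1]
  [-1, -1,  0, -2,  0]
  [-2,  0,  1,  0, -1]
A Jordan chain for λ = -2 of length 2:
v_1 = (-3, 3, -4, -1, -2)ᵀ
v_2 = (1, 0, 0, 0, 0)ᵀ

Let N = A − (-2)·I. We want v_2 with N^2 v_2 = 0 but N^1 v_2 ≠ 0; then v_{j-1} := N · v_j for j = 2, …, 2.

Pick v_2 = (1, 0, 0, 0, 0)ᵀ.
Then v_1 = N · v_2 = (-3, 3, -4, -1, -2)ᵀ.

Sanity check: (A − (-2)·I) v_1 = (0, 0, 0, 0, 0)ᵀ = 0. ✓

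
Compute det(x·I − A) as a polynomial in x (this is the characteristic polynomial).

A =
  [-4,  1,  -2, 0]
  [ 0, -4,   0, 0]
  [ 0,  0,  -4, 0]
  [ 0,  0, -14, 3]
x^4 + 9*x^3 + 12*x^2 - 80*x - 192

Expanding det(x·I − A) (e.g. by cofactor expansion or by noting that A is similar to its Jordan form J, which has the same characteristic polynomial as A) gives
  χ_A(x) = x^4 + 9*x^3 + 12*x^2 - 80*x - 192
which factors as (x - 3)*(x + 4)^3. The eigenvalues (with algebraic multiplicities) are λ = -4 with multiplicity 3, λ = 3 with multiplicity 1.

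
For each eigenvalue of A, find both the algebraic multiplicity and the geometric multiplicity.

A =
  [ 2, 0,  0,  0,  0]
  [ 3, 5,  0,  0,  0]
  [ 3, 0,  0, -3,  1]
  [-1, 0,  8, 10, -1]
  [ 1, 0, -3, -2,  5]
λ = 2: alg = 1, geom = 1; λ = 5: alg = 4, geom = 2

Step 1 — factor the characteristic polynomial to read off the algebraic multiplicities:
  χ_A(x) = (x - 5)^4*(x - 2)

Step 2 — compute geometric multiplicities via the rank-nullity identity g(λ) = n − rank(A − λI):
  rank(A − (2)·I) = 4, so dim ker(A − (2)·I) = n − 4 = 1
  rank(A − (5)·I) = 3, so dim ker(A − (5)·I) = n − 3 = 2

Summary:
  λ = 2: algebraic multiplicity = 1, geometric multiplicity = 1
  λ = 5: algebraic multiplicity = 4, geometric multiplicity = 2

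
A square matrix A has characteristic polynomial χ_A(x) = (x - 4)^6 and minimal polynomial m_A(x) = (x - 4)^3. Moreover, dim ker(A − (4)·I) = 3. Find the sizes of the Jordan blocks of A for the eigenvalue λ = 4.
Block sizes for λ = 4: [3, 2, 1]

Step 1 — from the characteristic polynomial, algebraic multiplicity of λ = 4 is 6. From dim ker(A − (4)·I) = 3, there are exactly 3 Jordan blocks for λ = 4.
Step 2 — from the minimal polynomial, the factor (x − 4)^3 tells us the largest block for λ = 4 has size 3.
Step 3 — with total size 6, 3 blocks, and largest block 3, the block sizes (in nonincreasing order) are [3, 2, 1].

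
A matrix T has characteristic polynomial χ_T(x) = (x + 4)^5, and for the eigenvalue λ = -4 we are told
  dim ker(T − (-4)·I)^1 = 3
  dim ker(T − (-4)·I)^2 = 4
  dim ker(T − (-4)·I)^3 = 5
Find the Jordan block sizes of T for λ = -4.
Block sizes for λ = -4: [3, 1, 1]

From the dimensions of kernels of powers, the number of Jordan blocks of size at least j is d_j − d_{j−1} where d_j = dim ker(N^j) (with d_0 = 0). Computing the differences gives [3, 1, 1].
The number of blocks of size exactly k is (#blocks of size ≥ k) − (#blocks of size ≥ k + 1), so the partition is: 2 block(s) of size 1, 1 block(s) of size 3.
In nonincreasing order the block sizes are [3, 1, 1].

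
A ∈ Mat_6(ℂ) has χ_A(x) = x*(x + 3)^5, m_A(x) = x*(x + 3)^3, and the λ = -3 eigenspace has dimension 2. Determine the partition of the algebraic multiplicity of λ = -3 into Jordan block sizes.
Block sizes for λ = -3: [3, 2]

Step 1 — from the characteristic polynomial, algebraic multiplicity of λ = -3 is 5. From dim ker(A − (-3)·I) = 2, there are exactly 2 Jordan blocks for λ = -3.
Step 2 — from the minimal polynomial, the factor (x + 3)^3 tells us the largest block for λ = -3 has size 3.
Step 3 — with total size 5, 2 blocks, and largest block 3, the block sizes (in nonincreasing order) are [3, 2].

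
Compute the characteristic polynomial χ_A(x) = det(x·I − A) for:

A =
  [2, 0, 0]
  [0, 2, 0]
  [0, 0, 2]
x^3 - 6*x^2 + 12*x - 8

Expanding det(x·I − A) (e.g. by cofactor expansion or by noting that A is similar to its Jordan form J, which has the same characteristic polynomial as A) gives
  χ_A(x) = x^3 - 6*x^2 + 12*x - 8
which factors as (x - 2)^3. The eigenvalues (with algebraic multiplicities) are λ = 2 with multiplicity 3.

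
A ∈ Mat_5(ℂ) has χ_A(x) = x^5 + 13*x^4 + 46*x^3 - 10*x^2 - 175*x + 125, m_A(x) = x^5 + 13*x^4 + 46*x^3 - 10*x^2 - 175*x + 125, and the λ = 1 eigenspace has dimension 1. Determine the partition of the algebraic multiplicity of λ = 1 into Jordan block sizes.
Block sizes for λ = 1: [2]

Step 1 — from the characteristic polynomial, algebraic multiplicity of λ = 1 is 2. From dim ker(A − (1)·I) = 1, there are exactly 1 Jordan blocks for λ = 1.
Step 2 — from the minimal polynomial, the factor (x − 1)^2 tells us the largest block for λ = 1 has size 2.
Step 3 — with total size 2, 1 blocks, and largest block 2, the block sizes (in nonincreasing order) are [2].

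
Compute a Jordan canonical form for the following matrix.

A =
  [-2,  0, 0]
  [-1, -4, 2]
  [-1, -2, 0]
J_2(-2) ⊕ J_1(-2)

The characteristic polynomial is
  det(x·I − A) = x^3 + 6*x^2 + 12*x + 8 = (x + 2)^3

Eigenvalues and multiplicities (the geometric multiplicity of λ is n − rank(A − λI), which equals the number of Jordan blocks for λ):
  λ = -2: algebraic multiplicity = 3, geometric multiplicity = 2

Determining the block sizes for each eigenvalue:
  λ = -2: 2 blocks summing to 3 forces exactly one block of size 2 and the rest size 1 → block sizes [2, 1]

Assembling the blocks gives a Jordan form
J =
  [-2,  1,  0]
  [ 0, -2,  0]
  [ 0,  0, -2]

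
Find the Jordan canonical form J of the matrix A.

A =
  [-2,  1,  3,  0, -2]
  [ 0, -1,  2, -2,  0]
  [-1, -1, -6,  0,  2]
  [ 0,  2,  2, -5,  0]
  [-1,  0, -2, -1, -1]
J_3(-3) ⊕ J_1(-3) ⊕ J_1(-3)

The characteristic polynomial is
  det(x·I − A) = x^5 + 15*x^4 + 90*x^3 + 270*x^2 + 405*x + 243 = (x + 3)^5

Eigenvalues and multiplicities (the geometric multiplicity of λ is n − rank(A − λI), which equals the number of Jordan blocks for λ):
  λ = -3: algebraic multiplicity = 5, geometric multiplicity = 3

Determining the block sizes for each eigenvalue:
  λ = -3: with am = 5 and gm = 3, the partition is not yet determined (e.g. several partitions of 5 into 3 parts exist). Let N = A − (-3)·I. Computing rank(N^1) = 2, rank(N^2) = 1, rank(N^3) = 0; the number of blocks of size ≥ j is rank(N^{j−1}) − rank(N^j), giving [3, 1, 1]. So we have 1 block(s) of size 3, 2 block(s) of size 1 → block sizes [3, 1, 1]

Assembling the blocks gives a Jordan form
J =
  [-3,  1,  0,  0,  0]
  [ 0, -3,  1,  0,  0]
  [ 0,  0, -3,  0,  0]
  [ 0,  0,  0, -3,  0]
  [ 0,  0,  0,  0, -3]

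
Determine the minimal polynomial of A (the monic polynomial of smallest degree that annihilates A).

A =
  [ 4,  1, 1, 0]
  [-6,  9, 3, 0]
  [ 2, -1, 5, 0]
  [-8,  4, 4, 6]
x^2 - 12*x + 36

The characteristic polynomial is χ_A(x) = (x - 6)^4, so the eigenvalues are known. The minimal polynomial is
  m_A(x) = Π_λ (x − λ)^{k_λ}
where k_λ is the size of the *largest* Jordan block for λ (equivalently, the smallest k with (A − λI)^k v = 0 for every generalised eigenvector v of λ).

  λ = 6: largest Jordan block has size 2, contributing (x − 6)^2

So m_A(x) = (x - 6)^2 = x^2 - 12*x + 36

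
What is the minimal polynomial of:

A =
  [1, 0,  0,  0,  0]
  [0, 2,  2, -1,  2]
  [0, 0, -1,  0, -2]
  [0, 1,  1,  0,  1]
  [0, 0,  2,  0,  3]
x^3 - 3*x^2 + 3*x - 1

The characteristic polynomial is χ_A(x) = (x - 1)^5, so the eigenvalues are known. The minimal polynomial is
  m_A(x) = Π_λ (x − λ)^{k_λ}
where k_λ is the size of the *largest* Jordan block for λ (equivalently, the smallest k with (A − λI)^k v = 0 for every generalised eigenvector v of λ).

  λ = 1: largest Jordan block has size 3, contributing (x − 1)^3

So m_A(x) = (x - 1)^3 = x^3 - 3*x^2 + 3*x - 1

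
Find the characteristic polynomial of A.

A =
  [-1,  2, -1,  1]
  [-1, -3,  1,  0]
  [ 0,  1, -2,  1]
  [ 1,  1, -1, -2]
x^4 + 8*x^3 + 24*x^2 + 32*x + 16

Expanding det(x·I − A) (e.g. by cofactor expansion or by noting that A is similar to its Jordan form J, which has the same characteristic polynomial as A) gives
  χ_A(x) = x^4 + 8*x^3 + 24*x^2 + 32*x + 16
which factors as (x + 2)^4. The eigenvalues (with algebraic multiplicities) are λ = -2 with multiplicity 4.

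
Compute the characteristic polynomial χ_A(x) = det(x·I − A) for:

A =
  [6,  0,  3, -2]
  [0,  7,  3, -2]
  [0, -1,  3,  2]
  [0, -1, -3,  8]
x^4 - 24*x^3 + 216*x^2 - 864*x + 1296

Expanding det(x·I − A) (e.g. by cofactor expansion or by noting that A is similar to its Jordan form J, which has the same characteristic polynomial as A) gives
  χ_A(x) = x^4 - 24*x^3 + 216*x^2 - 864*x + 1296
which factors as (x - 6)^4. The eigenvalues (with algebraic multiplicities) are λ = 6 with multiplicity 4.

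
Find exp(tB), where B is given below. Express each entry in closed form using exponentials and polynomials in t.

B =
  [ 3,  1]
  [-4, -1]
e^{tB} =
  [2*t*exp(t) + exp(t), t*exp(t)]
  [-4*t*exp(t), -2*t*exp(t) + exp(t)]

Strategy: write B = P · J · P⁻¹ where J is a Jordan canonical form, so e^{tB} = P · e^{tJ} · P⁻¹, and e^{tJ} can be computed block-by-block.

B has Jordan form
J =
  [1, 1]
  [0, 1]
(up to reordering of blocks).

Per-block formulas:
  For a 2×2 Jordan block J_2(1): exp(t · J_2(1)) = e^(1t)·(I + t·N), where N is the 2×2 nilpotent shift.

After assembling e^{tJ} and conjugating by P, we get:

e^{tB} =
  [2*t*exp(t) + exp(t), t*exp(t)]
  [-4*t*exp(t), -2*t*exp(t) + exp(t)]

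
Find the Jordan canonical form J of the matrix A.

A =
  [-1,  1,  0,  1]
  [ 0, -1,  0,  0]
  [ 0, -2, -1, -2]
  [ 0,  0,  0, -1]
J_2(-1) ⊕ J_1(-1) ⊕ J_1(-1)

The characteristic polynomial is
  det(x·I − A) = x^4 + 4*x^3 + 6*x^2 + 4*x + 1 = (x + 1)^4

Eigenvalues and multiplicities (the geometric multiplicity of λ is n − rank(A − λI), which equals the number of Jordan blocks for λ):
  λ = -1: algebraic multiplicity = 4, geometric multiplicity = 3

Determining the block sizes for each eigenvalue:
  λ = -1: 3 blocks summing to 4 forces exactly one block of size 2 and the rest size 1 → block sizes [2, 1, 1]

Assembling the blocks gives a Jordan form
J =
  [-1,  1,  0,  0]
  [ 0, -1,  0,  0]
  [ 0,  0, -1,  0]
  [ 0,  0,  0, -1]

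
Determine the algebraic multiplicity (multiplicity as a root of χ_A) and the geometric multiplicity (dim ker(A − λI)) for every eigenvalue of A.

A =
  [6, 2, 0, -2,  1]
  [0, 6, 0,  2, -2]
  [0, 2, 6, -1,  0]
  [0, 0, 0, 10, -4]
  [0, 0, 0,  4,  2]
λ = 6: alg = 5, geom = 3

Step 1 — factor the characteristic polynomial to read off the algebraic multiplicities:
  χ_A(x) = (x - 6)^5

Step 2 — compute geometric multiplicities via the rank-nullity identity g(λ) = n − rank(A − λI):
  rank(A − (6)·I) = 2, so dim ker(A − (6)·I) = n − 2 = 3

Summary:
  λ = 6: algebraic multiplicity = 5, geometric multiplicity = 3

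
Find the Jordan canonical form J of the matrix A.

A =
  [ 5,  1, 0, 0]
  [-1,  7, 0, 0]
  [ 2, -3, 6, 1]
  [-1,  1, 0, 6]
J_2(6) ⊕ J_2(6)

The characteristic polynomial is
  det(x·I − A) = x^4 - 24*x^3 + 216*x^2 - 864*x + 1296 = (x - 6)^4

Eigenvalues and multiplicities (the geometric multiplicity of λ is n − rank(A − λI), which equals the number of Jordan blocks for λ):
  λ = 6: algebraic multiplicity = 4, geometric multiplicity = 2

Determining the block sizes for each eigenvalue:
  λ = 6: with am = 4 and gm = 2, the partition is not yet determined (e.g. several partitions of 4 into 2 parts exist). Let N = A − (6)·I. Computing rank(N^1) = 2, rank(N^2) = 0; the number of blocks of size ≥ j is rank(N^{j−1}) − rank(N^j), giving [2, 2]. So we have 2 block(s) of size 2 → block sizes [2, 2]

Assembling the blocks gives a Jordan form
J =
  [6, 1, 0, 0]
  [0, 6, 0, 0]
  [0, 0, 6, 1]
  [0, 0, 0, 6]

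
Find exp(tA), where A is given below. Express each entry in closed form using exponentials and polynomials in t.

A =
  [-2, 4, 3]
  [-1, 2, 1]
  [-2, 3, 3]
e^{tA} =
  [-t^2*exp(t)/2 - 3*t*exp(t) + exp(t), t^2*exp(t)/2 + 4*t*exp(t), t^2*exp(t)/2 + 3*t*exp(t)]
  [-t*exp(t), t*exp(t) + exp(t), t*exp(t)]
  [-t^2*exp(t)/2 - 2*t*exp(t), t^2*exp(t)/2 + 3*t*exp(t), t^2*exp(t)/2 + 2*t*exp(t) + exp(t)]

Strategy: write A = P · J · P⁻¹ where J is a Jordan canonical form, so e^{tA} = P · e^{tJ} · P⁻¹, and e^{tJ} can be computed block-by-block.

A has Jordan form
J =
  [1, 1, 0]
  [0, 1, 1]
  [0, 0, 1]
(up to reordering of blocks).

Per-block formulas:
  For a 3×3 Jordan block J_3(1): exp(t · J_3(1)) = e^(1t)·(I + t·N + (t^2/2)·N^2), where N is the 3×3 nilpotent shift.

After assembling e^{tJ} and conjugating by P, we get:

e^{tA} =
  [-t^2*exp(t)/2 - 3*t*exp(t) + exp(t), t^2*exp(t)/2 + 4*t*exp(t), t^2*exp(t)/2 + 3*t*exp(t)]
  [-t*exp(t), t*exp(t) + exp(t), t*exp(t)]
  [-t^2*exp(t)/2 - 2*t*exp(t), t^2*exp(t)/2 + 3*t*exp(t), t^2*exp(t)/2 + 2*t*exp(t) + exp(t)]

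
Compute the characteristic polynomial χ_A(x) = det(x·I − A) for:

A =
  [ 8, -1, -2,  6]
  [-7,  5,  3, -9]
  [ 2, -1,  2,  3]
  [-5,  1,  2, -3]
x^4 - 12*x^3 + 54*x^2 - 108*x + 81

Expanding det(x·I − A) (e.g. by cofactor expansion or by noting that A is similar to its Jordan form J, which has the same characteristic polynomial as A) gives
  χ_A(x) = x^4 - 12*x^3 + 54*x^2 - 108*x + 81
which factors as (x - 3)^4. The eigenvalues (with algebraic multiplicities) are λ = 3 with multiplicity 4.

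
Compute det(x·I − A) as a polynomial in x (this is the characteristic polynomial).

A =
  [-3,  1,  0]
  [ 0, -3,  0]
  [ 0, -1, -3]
x^3 + 9*x^2 + 27*x + 27

Expanding det(x·I − A) (e.g. by cofactor expansion or by noting that A is similar to its Jordan form J, which has the same characteristic polynomial as A) gives
  χ_A(x) = x^3 + 9*x^2 + 27*x + 27
which factors as (x + 3)^3. The eigenvalues (with algebraic multiplicities) are λ = -3 with multiplicity 3.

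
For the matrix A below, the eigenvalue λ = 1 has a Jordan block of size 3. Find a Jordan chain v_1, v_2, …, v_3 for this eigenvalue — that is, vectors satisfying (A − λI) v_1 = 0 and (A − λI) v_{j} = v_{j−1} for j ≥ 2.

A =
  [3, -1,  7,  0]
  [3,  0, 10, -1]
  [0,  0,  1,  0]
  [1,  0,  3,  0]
A Jordan chain for λ = 1 of length 3:
v_1 = (1, 2, 0, 1)ᵀ
v_2 = (2, 3, 0, 1)ᵀ
v_3 = (1, 0, 0, 0)ᵀ

Let N = A − (1)·I. We want v_3 with N^3 v_3 = 0 but N^2 v_3 ≠ 0; then v_{j-1} := N · v_j for j = 3, …, 2.

Pick v_3 = (1, 0, 0, 0)ᵀ.
Then v_2 = N · v_3 = (2, 3, 0, 1)ᵀ.
Then v_1 = N · v_2 = (1, 2, 0, 1)ᵀ.

Sanity check: (A − (1)·I) v_1 = (0, 0, 0, 0)ᵀ = 0. ✓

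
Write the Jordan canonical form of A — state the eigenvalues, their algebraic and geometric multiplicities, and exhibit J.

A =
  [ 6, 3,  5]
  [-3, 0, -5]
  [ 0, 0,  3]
J_2(3) ⊕ J_1(3)

The characteristic polynomial is
  det(x·I − A) = x^3 - 9*x^2 + 27*x - 27 = (x - 3)^3

Eigenvalues and multiplicities (the geometric multiplicity of λ is n − rank(A − λI), which equals the number of Jordan blocks for λ):
  λ = 3: algebraic multiplicity = 3, geometric multiplicity = 2

Determining the block sizes for each eigenvalue:
  λ = 3: 2 blocks summing to 3 forces exactly one block of size 2 and the rest size 1 → block sizes [2, 1]

Assembling the blocks gives a Jordan form
J =
  [3, 1, 0]
  [0, 3, 0]
  [0, 0, 3]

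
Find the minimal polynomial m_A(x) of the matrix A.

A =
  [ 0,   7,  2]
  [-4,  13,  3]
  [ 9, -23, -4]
x^3 - 9*x^2 + 27*x - 27

The characteristic polynomial is χ_A(x) = (x - 3)^3, so the eigenvalues are known. The minimal polynomial is
  m_A(x) = Π_λ (x − λ)^{k_λ}
where k_λ is the size of the *largest* Jordan block for λ (equivalently, the smallest k with (A − λI)^k v = 0 for every generalised eigenvector v of λ).

  λ = 3: largest Jordan block has size 3, contributing (x − 3)^3

So m_A(x) = (x - 3)^3 = x^3 - 9*x^2 + 27*x - 27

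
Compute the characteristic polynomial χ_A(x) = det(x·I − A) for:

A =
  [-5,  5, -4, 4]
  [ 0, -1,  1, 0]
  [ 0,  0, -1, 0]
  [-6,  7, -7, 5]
x^4 + 2*x^3 - 2*x - 1

Expanding det(x·I − A) (e.g. by cofactor expansion or by noting that A is similar to its Jordan form J, which has the same characteristic polynomial as A) gives
  χ_A(x) = x^4 + 2*x^3 - 2*x - 1
which factors as (x - 1)*(x + 1)^3. The eigenvalues (with algebraic multiplicities) are λ = -1 with multiplicity 3, λ = 1 with multiplicity 1.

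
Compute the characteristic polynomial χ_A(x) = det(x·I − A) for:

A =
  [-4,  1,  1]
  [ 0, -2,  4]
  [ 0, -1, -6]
x^3 + 12*x^2 + 48*x + 64

Expanding det(x·I − A) (e.g. by cofactor expansion or by noting that A is similar to its Jordan form J, which has the same characteristic polynomial as A) gives
  χ_A(x) = x^3 + 12*x^2 + 48*x + 64
which factors as (x + 4)^3. The eigenvalues (with algebraic multiplicities) are λ = -4 with multiplicity 3.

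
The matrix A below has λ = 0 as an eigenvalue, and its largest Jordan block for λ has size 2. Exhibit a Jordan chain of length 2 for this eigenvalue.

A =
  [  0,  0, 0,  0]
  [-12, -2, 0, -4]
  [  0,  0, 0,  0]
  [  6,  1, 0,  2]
A Jordan chain for λ = 0 of length 2:
v_1 = (0, -12, 0, 6)ᵀ
v_2 = (1, 0, 0, 0)ᵀ

Let N = A − (0)·I. We want v_2 with N^2 v_2 = 0 but N^1 v_2 ≠ 0; then v_{j-1} := N · v_j for j = 2, …, 2.

Pick v_2 = (1, 0, 0, 0)ᵀ.
Then v_1 = N · v_2 = (0, -12, 0, 6)ᵀ.

Sanity check: (A − (0)·I) v_1 = (0, 0, 0, 0)ᵀ = 0. ✓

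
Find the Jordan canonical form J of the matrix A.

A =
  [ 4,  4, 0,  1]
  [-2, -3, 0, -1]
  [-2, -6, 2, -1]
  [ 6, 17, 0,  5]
J_3(2) ⊕ J_1(2)

The characteristic polynomial is
  det(x·I − A) = x^4 - 8*x^3 + 24*x^2 - 32*x + 16 = (x - 2)^4

Eigenvalues and multiplicities (the geometric multiplicity of λ is n − rank(A − λI), which equals the number of Jordan blocks for λ):
  λ = 2: algebraic multiplicity = 4, geometric multiplicity = 2

Determining the block sizes for each eigenvalue:
  λ = 2: with am = 4 and gm = 2, the partition is not yet determined (e.g. several partitions of 4 into 2 parts exist). Let N = A − (2)·I. Computing rank(N^1) = 2, rank(N^2) = 1, rank(N^3) = 0; the number of blocks of size ≥ j is rank(N^{j−1}) − rank(N^j), giving [2, 1, 1]. So we have 1 block(s) of size 3, 1 block(s) of size 1 → block sizes [3, 1]

Assembling the blocks gives a Jordan form
J =
  [2, 1, 0, 0]
  [0, 2, 1, 0]
  [0, 0, 2, 0]
  [0, 0, 0, 2]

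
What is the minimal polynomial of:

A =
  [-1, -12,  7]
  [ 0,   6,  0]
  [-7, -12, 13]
x^2 - 12*x + 36

The characteristic polynomial is χ_A(x) = (x - 6)^3, so the eigenvalues are known. The minimal polynomial is
  m_A(x) = Π_λ (x − λ)^{k_λ}
where k_λ is the size of the *largest* Jordan block for λ (equivalently, the smallest k with (A − λI)^k v = 0 for every generalised eigenvector v of λ).

  λ = 6: largest Jordan block has size 2, contributing (x − 6)^2

So m_A(x) = (x - 6)^2 = x^2 - 12*x + 36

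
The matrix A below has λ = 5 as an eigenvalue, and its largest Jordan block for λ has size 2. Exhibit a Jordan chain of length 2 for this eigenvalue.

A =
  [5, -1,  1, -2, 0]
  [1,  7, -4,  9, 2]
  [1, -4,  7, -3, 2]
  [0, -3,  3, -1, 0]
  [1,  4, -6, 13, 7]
A Jordan chain for λ = 5 of length 2:
v_1 = (0, 1, 1, 0, 1)ᵀ
v_2 = (1, 0, 0, 0, 0)ᵀ

Let N = A − (5)·I. We want v_2 with N^2 v_2 = 0 but N^1 v_2 ≠ 0; then v_{j-1} := N · v_j for j = 2, …, 2.

Pick v_2 = (1, 0, 0, 0, 0)ᵀ.
Then v_1 = N · v_2 = (0, 1, 1, 0, 1)ᵀ.

Sanity check: (A − (5)·I) v_1 = (0, 0, 0, 0, 0)ᵀ = 0. ✓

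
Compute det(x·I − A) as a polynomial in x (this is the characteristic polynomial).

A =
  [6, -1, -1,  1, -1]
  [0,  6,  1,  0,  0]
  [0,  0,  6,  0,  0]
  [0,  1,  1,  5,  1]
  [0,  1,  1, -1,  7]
x^5 - 30*x^4 + 360*x^3 - 2160*x^2 + 6480*x - 7776

Expanding det(x·I − A) (e.g. by cofactor expansion or by noting that A is similar to its Jordan form J, which has the same characteristic polynomial as A) gives
  χ_A(x) = x^5 - 30*x^4 + 360*x^3 - 2160*x^2 + 6480*x - 7776
which factors as (x - 6)^5. The eigenvalues (with algebraic multiplicities) are λ = 6 with multiplicity 5.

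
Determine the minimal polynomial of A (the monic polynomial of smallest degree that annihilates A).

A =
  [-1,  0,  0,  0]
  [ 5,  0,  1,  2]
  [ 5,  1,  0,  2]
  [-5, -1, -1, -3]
x^2 + 2*x + 1

The characteristic polynomial is χ_A(x) = (x + 1)^4, so the eigenvalues are known. The minimal polynomial is
  m_A(x) = Π_λ (x − λ)^{k_λ}
where k_λ is the size of the *largest* Jordan block for λ (equivalently, the smallest k with (A − λI)^k v = 0 for every generalised eigenvector v of λ).

  λ = -1: largest Jordan block has size 2, contributing (x + 1)^2

So m_A(x) = (x + 1)^2 = x^2 + 2*x + 1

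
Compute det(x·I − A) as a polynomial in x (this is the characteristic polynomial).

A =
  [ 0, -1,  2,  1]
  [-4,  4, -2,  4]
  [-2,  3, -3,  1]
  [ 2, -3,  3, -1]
x^4

Expanding det(x·I − A) (e.g. by cofactor expansion or by noting that A is similar to its Jordan form J, which has the same characteristic polynomial as A) gives
  χ_A(x) = x^4
which factors as x^4. The eigenvalues (with algebraic multiplicities) are λ = 0 with multiplicity 4.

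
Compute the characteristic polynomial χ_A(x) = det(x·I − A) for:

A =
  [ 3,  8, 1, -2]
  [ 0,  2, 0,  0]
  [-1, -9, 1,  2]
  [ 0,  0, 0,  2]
x^4 - 8*x^3 + 24*x^2 - 32*x + 16

Expanding det(x·I − A) (e.g. by cofactor expansion or by noting that A is similar to its Jordan form J, which has the same characteristic polynomial as A) gives
  χ_A(x) = x^4 - 8*x^3 + 24*x^2 - 32*x + 16
which factors as (x - 2)^4. The eigenvalues (with algebraic multiplicities) are λ = 2 with multiplicity 4.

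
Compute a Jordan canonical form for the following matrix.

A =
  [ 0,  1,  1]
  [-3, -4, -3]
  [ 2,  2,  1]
J_2(-1) ⊕ J_1(-1)

The characteristic polynomial is
  det(x·I − A) = x^3 + 3*x^2 + 3*x + 1 = (x + 1)^3

Eigenvalues and multiplicities (the geometric multiplicity of λ is n − rank(A − λI), which equals the number of Jordan blocks for λ):
  λ = -1: algebraic multiplicity = 3, geometric multiplicity = 2

Determining the block sizes for each eigenvalue:
  λ = -1: 2 blocks summing to 3 forces exactly one block of size 2 and the rest size 1 → block sizes [2, 1]

Assembling the blocks gives a Jordan form
J =
  [-1,  1,  0]
  [ 0, -1,  0]
  [ 0,  0, -1]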